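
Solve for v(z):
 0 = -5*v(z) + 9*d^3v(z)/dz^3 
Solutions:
 v(z) = C3*exp(15^(1/3)*z/3) + (C1*sin(3^(5/6)*5^(1/3)*z/6) + C2*cos(3^(5/6)*5^(1/3)*z/6))*exp(-15^(1/3)*z/6)


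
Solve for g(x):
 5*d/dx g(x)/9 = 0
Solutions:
 g(x) = C1


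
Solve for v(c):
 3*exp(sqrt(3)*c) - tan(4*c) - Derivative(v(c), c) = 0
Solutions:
 v(c) = C1 + sqrt(3)*exp(sqrt(3)*c) + log(cos(4*c))/4


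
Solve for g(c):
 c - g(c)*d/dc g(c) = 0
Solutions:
 g(c) = -sqrt(C1 + c^2)
 g(c) = sqrt(C1 + c^2)


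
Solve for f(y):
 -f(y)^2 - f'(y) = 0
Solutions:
 f(y) = 1/(C1 + y)


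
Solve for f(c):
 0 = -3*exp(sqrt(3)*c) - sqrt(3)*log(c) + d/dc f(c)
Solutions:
 f(c) = C1 + sqrt(3)*c*log(c) - sqrt(3)*c + sqrt(3)*exp(sqrt(3)*c)


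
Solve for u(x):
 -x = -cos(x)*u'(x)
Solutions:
 u(x) = C1 + Integral(x/cos(x), x)


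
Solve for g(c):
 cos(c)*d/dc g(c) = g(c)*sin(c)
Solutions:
 g(c) = C1/cos(c)


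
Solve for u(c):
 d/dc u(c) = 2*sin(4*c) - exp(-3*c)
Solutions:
 u(c) = C1 - cos(4*c)/2 + exp(-3*c)/3


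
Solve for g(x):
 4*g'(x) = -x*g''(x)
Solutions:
 g(x) = C1 + C2/x^3


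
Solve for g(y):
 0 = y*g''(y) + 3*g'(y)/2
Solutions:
 g(y) = C1 + C2/sqrt(y)


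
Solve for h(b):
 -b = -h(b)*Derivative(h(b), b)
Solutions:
 h(b) = -sqrt(C1 + b^2)
 h(b) = sqrt(C1 + b^2)


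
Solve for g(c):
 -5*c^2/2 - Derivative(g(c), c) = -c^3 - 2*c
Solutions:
 g(c) = C1 + c^4/4 - 5*c^3/6 + c^2


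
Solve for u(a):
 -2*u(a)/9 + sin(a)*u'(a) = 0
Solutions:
 u(a) = C1*(cos(a) - 1)^(1/9)/(cos(a) + 1)^(1/9)


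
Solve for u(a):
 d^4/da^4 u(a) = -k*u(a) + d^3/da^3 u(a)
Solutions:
 u(a) = C1*exp(a*Piecewise((-sqrt(1/4 - (-k)^(1/3))/2 - sqrt((-k)^(1/3) + 1/2 - 1/(4*sqrt(1/4 - (-k)^(1/3))))/2 + 1/4, Eq(k, 0)), (-sqrt(2*k/(3*(k/16 + sqrt(-k^3/27 + k^2/256))^(1/3)) + 2*(k/16 + sqrt(-k^3/27 + k^2/256))^(1/3) + 1/4)/2 - sqrt(-2*k/(3*(k/16 + sqrt(-k^3/27 + k^2/256))^(1/3)) - 2*(k/16 + sqrt(-k^3/27 + k^2/256))^(1/3) + 1/2 - 1/(4*sqrt(2*k/(3*(k/16 + sqrt(-k^3/27 + k^2/256))^(1/3)) + 2*(k/16 + sqrt(-k^3/27 + k^2/256))^(1/3) + 1/4)))/2 + 1/4, True))) + C2*exp(a*Piecewise((-sqrt(1/4 - (-k)^(1/3))/2 + sqrt((-k)^(1/3) + 1/2 - 1/(4*sqrt(1/4 - (-k)^(1/3))))/2 + 1/4, Eq(k, 0)), (-sqrt(2*k/(3*(k/16 + sqrt(-k^3/27 + k^2/256))^(1/3)) + 2*(k/16 + sqrt(-k^3/27 + k^2/256))^(1/3) + 1/4)/2 + sqrt(-2*k/(3*(k/16 + sqrt(-k^3/27 + k^2/256))^(1/3)) - 2*(k/16 + sqrt(-k^3/27 + k^2/256))^(1/3) + 1/2 - 1/(4*sqrt(2*k/(3*(k/16 + sqrt(-k^3/27 + k^2/256))^(1/3)) + 2*(k/16 + sqrt(-k^3/27 + k^2/256))^(1/3) + 1/4)))/2 + 1/4, True))) + C3*exp(a*Piecewise((sqrt(1/4 - (-k)^(1/3))/2 - sqrt((-k)^(1/3) + 1/2 + 1/(4*sqrt(1/4 - (-k)^(1/3))))/2 + 1/4, Eq(k, 0)), (sqrt(2*k/(3*(k/16 + sqrt(-k^3/27 + k^2/256))^(1/3)) + 2*(k/16 + sqrt(-k^3/27 + k^2/256))^(1/3) + 1/4)/2 - sqrt(-2*k/(3*(k/16 + sqrt(-k^3/27 + k^2/256))^(1/3)) - 2*(k/16 + sqrt(-k^3/27 + k^2/256))^(1/3) + 1/2 + 1/(4*sqrt(2*k/(3*(k/16 + sqrt(-k^3/27 + k^2/256))^(1/3)) + 2*(k/16 + sqrt(-k^3/27 + k^2/256))^(1/3) + 1/4)))/2 + 1/4, True))) + C4*exp(a*Piecewise((sqrt(1/4 - (-k)^(1/3))/2 + sqrt((-k)^(1/3) + 1/2 + 1/(4*sqrt(1/4 - (-k)^(1/3))))/2 + 1/4, Eq(k, 0)), (sqrt(2*k/(3*(k/16 + sqrt(-k^3/27 + k^2/256))^(1/3)) + 2*(k/16 + sqrt(-k^3/27 + k^2/256))^(1/3) + 1/4)/2 + sqrt(-2*k/(3*(k/16 + sqrt(-k^3/27 + k^2/256))^(1/3)) - 2*(k/16 + sqrt(-k^3/27 + k^2/256))^(1/3) + 1/2 + 1/(4*sqrt(2*k/(3*(k/16 + sqrt(-k^3/27 + k^2/256))^(1/3)) + 2*(k/16 + sqrt(-k^3/27 + k^2/256))^(1/3) + 1/4)))/2 + 1/4, True)))


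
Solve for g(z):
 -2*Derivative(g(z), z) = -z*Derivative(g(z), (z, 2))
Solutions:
 g(z) = C1 + C2*z^3


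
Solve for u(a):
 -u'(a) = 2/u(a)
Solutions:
 u(a) = -sqrt(C1 - 4*a)
 u(a) = sqrt(C1 - 4*a)


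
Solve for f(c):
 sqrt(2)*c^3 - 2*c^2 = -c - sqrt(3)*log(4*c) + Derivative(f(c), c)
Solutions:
 f(c) = C1 + sqrt(2)*c^4/4 - 2*c^3/3 + c^2/2 + sqrt(3)*c*log(c) - sqrt(3)*c + 2*sqrt(3)*c*log(2)


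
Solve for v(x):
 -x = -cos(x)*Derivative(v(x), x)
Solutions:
 v(x) = C1 + Integral(x/cos(x), x)


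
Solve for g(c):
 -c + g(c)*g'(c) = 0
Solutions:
 g(c) = -sqrt(C1 + c^2)
 g(c) = sqrt(C1 + c^2)


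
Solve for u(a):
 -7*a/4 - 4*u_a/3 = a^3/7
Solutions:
 u(a) = C1 - 3*a^4/112 - 21*a^2/32


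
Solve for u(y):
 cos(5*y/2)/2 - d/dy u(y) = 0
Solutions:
 u(y) = C1 + sin(5*y/2)/5


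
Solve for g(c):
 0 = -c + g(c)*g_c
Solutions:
 g(c) = -sqrt(C1 + c^2)
 g(c) = sqrt(C1 + c^2)


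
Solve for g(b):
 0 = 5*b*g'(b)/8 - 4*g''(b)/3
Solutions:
 g(b) = C1 + C2*erfi(sqrt(15)*b/8)


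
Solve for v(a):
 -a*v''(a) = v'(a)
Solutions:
 v(a) = C1 + C2*log(a)


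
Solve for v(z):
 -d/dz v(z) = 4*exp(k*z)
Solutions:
 v(z) = C1 - 4*exp(k*z)/k


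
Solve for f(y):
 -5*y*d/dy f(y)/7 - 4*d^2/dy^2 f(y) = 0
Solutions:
 f(y) = C1 + C2*erf(sqrt(70)*y/28)


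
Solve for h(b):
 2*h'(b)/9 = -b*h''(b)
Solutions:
 h(b) = C1 + C2*b^(7/9)


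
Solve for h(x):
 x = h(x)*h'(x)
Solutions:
 h(x) = -sqrt(C1 + x^2)
 h(x) = sqrt(C1 + x^2)


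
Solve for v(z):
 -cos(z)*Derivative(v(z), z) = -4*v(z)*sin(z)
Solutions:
 v(z) = C1/cos(z)^4


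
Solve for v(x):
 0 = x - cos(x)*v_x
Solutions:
 v(x) = C1 + Integral(x/cos(x), x)


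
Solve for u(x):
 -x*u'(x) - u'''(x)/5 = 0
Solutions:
 u(x) = C1 + Integral(C2*airyai(-5^(1/3)*x) + C3*airybi(-5^(1/3)*x), x)


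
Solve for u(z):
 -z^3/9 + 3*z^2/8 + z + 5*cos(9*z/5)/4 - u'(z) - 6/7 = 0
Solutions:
 u(z) = C1 - z^4/36 + z^3/8 + z^2/2 - 6*z/7 + 25*sin(9*z/5)/36


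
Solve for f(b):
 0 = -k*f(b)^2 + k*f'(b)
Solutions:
 f(b) = -1/(C1 + b)


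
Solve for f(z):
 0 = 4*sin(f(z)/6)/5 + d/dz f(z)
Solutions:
 4*z/5 + 3*log(cos(f(z)/6) - 1) - 3*log(cos(f(z)/6) + 1) = C1


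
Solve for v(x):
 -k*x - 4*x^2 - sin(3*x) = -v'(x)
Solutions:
 v(x) = C1 + k*x^2/2 + 4*x^3/3 - cos(3*x)/3


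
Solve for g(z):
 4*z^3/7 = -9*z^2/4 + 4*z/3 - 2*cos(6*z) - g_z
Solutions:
 g(z) = C1 - z^4/7 - 3*z^3/4 + 2*z^2/3 - sin(6*z)/3


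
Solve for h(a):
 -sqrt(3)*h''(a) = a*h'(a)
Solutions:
 h(a) = C1 + C2*erf(sqrt(2)*3^(3/4)*a/6)


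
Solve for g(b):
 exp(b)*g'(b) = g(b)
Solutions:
 g(b) = C1*exp(-exp(-b))


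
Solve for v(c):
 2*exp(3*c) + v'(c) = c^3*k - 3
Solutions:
 v(c) = C1 + c^4*k/4 - 3*c - 2*exp(3*c)/3


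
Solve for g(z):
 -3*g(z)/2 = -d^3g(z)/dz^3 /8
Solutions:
 g(z) = C3*exp(12^(1/3)*z) + (C1*sin(2^(2/3)*3^(5/6)*z/2) + C2*cos(2^(2/3)*3^(5/6)*z/2))*exp(-12^(1/3)*z/2)


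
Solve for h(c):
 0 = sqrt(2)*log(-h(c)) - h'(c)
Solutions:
 -li(-h(c)) = C1 + sqrt(2)*c


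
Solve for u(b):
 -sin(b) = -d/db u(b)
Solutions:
 u(b) = C1 - cos(b)


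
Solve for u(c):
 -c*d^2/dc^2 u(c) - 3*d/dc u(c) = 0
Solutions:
 u(c) = C1 + C2/c^2


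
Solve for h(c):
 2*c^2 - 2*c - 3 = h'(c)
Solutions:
 h(c) = C1 + 2*c^3/3 - c^2 - 3*c


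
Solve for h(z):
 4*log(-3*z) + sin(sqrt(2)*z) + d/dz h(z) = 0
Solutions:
 h(z) = C1 - 4*z*log(-z) - 4*z*log(3) + 4*z + sqrt(2)*cos(sqrt(2)*z)/2


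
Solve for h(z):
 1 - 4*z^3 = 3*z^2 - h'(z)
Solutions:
 h(z) = C1 + z^4 + z^3 - z


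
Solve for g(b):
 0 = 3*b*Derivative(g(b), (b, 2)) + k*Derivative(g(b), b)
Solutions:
 g(b) = C1 + b^(1 - re(k)/3)*(C2*sin(log(b)*Abs(im(k))/3) + C3*cos(log(b)*im(k)/3))


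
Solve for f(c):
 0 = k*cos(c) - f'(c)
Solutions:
 f(c) = C1 + k*sin(c)


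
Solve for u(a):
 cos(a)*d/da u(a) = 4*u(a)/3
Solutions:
 u(a) = C1*(sin(a) + 1)^(2/3)/(sin(a) - 1)^(2/3)


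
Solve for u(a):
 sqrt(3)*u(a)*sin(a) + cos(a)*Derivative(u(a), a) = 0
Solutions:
 u(a) = C1*cos(a)^(sqrt(3))


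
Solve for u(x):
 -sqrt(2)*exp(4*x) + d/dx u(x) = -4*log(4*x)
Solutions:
 u(x) = C1 - 4*x*log(x) + 4*x*(1 - 2*log(2)) + sqrt(2)*exp(4*x)/4


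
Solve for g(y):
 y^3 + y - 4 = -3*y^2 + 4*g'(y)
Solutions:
 g(y) = C1 + y^4/16 + y^3/4 + y^2/8 - y


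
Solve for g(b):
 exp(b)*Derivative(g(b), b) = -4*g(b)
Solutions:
 g(b) = C1*exp(4*exp(-b))


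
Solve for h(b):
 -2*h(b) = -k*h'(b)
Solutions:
 h(b) = C1*exp(2*b/k)


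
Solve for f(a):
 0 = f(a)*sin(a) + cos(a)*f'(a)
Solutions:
 f(a) = C1*cos(a)


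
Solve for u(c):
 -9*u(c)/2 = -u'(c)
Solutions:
 u(c) = C1*exp(9*c/2)


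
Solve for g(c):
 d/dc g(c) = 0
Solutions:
 g(c) = C1


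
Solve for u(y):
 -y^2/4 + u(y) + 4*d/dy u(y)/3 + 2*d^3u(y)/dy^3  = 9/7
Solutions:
 u(y) = C1*exp(-2^(1/3)*y*(-(27 + sqrt(857))^(1/3) + 4*2^(1/3)/(27 + sqrt(857))^(1/3))/12)*sin(2^(1/3)*sqrt(3)*y*(4*2^(1/3)/(27 + sqrt(857))^(1/3) + (27 + sqrt(857))^(1/3))/12) + C2*exp(-2^(1/3)*y*(-(27 + sqrt(857))^(1/3) + 4*2^(1/3)/(27 + sqrt(857))^(1/3))/12)*cos(2^(1/3)*sqrt(3)*y*(4*2^(1/3)/(27 + sqrt(857))^(1/3) + (27 + sqrt(857))^(1/3))/12) + C3*exp(2^(1/3)*y*(-(27 + sqrt(857))^(1/3) + 4*2^(1/3)/(27 + sqrt(857))^(1/3))/6) + y^2/4 - 2*y/3 + 137/63


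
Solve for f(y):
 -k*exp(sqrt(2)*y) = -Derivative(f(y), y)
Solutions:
 f(y) = C1 + sqrt(2)*k*exp(sqrt(2)*y)/2


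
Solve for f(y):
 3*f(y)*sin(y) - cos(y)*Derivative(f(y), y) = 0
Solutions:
 f(y) = C1/cos(y)^3


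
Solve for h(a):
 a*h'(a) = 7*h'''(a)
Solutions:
 h(a) = C1 + Integral(C2*airyai(7^(2/3)*a/7) + C3*airybi(7^(2/3)*a/7), a)


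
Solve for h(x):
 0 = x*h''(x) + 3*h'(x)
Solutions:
 h(x) = C1 + C2/x^2


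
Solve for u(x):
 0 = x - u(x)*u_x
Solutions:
 u(x) = -sqrt(C1 + x^2)
 u(x) = sqrt(C1 + x^2)


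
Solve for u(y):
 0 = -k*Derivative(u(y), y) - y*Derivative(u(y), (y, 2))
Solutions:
 u(y) = C1 + y^(1 - re(k))*(C2*sin(log(y)*Abs(im(k))) + C3*cos(log(y)*im(k)))


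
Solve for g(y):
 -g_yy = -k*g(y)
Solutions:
 g(y) = C1*exp(-sqrt(k)*y) + C2*exp(sqrt(k)*y)


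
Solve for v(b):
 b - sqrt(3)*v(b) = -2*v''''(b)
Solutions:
 v(b) = C1*exp(-2^(3/4)*3^(1/8)*b/2) + C2*exp(2^(3/4)*3^(1/8)*b/2) + C3*sin(2^(3/4)*3^(1/8)*b/2) + C4*cos(2^(3/4)*3^(1/8)*b/2) + sqrt(3)*b/3


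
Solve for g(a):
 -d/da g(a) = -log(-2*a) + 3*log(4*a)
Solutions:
 g(a) = C1 - 2*a*log(a) + a*(-5*log(2) + 2 + I*pi)


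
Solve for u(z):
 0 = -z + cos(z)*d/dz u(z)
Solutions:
 u(z) = C1 + Integral(z/cos(z), z)


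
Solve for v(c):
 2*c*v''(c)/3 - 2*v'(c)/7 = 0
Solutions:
 v(c) = C1 + C2*c^(10/7)


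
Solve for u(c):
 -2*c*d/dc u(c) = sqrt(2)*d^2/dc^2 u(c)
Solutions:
 u(c) = C1 + C2*erf(2^(3/4)*c/2)


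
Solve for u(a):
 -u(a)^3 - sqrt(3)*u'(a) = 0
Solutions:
 u(a) = -sqrt(6)*sqrt(-1/(C1 - sqrt(3)*a))/2
 u(a) = sqrt(6)*sqrt(-1/(C1 - sqrt(3)*a))/2


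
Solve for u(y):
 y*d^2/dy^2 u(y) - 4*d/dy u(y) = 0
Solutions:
 u(y) = C1 + C2*y^5


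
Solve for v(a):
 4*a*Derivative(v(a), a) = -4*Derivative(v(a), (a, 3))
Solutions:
 v(a) = C1 + Integral(C2*airyai(-a) + C3*airybi(-a), a)


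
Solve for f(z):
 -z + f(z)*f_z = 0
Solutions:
 f(z) = -sqrt(C1 + z^2)
 f(z) = sqrt(C1 + z^2)


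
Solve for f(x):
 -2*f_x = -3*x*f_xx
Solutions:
 f(x) = C1 + C2*x^(5/3)


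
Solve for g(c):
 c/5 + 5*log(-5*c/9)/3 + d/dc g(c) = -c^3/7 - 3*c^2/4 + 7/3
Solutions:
 g(c) = C1 - c^4/28 - c^3/4 - c^2/10 - 5*c*log(-c)/3 + c*(-5*log(5)/3 + 10*log(3)/3 + 4)


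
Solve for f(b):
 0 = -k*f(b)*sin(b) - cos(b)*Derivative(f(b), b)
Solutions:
 f(b) = C1*exp(k*log(cos(b)))


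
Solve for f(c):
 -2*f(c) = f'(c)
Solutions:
 f(c) = C1*exp(-2*c)


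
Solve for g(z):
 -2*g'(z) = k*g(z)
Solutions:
 g(z) = C1*exp(-k*z/2)


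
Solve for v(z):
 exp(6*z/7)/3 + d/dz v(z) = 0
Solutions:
 v(z) = C1 - 7*exp(6*z/7)/18


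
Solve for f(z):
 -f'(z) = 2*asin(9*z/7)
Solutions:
 f(z) = C1 - 2*z*asin(9*z/7) - 2*sqrt(49 - 81*z^2)/9


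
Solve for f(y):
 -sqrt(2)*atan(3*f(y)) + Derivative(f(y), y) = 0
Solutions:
 Integral(1/atan(3*_y), (_y, f(y))) = C1 + sqrt(2)*y


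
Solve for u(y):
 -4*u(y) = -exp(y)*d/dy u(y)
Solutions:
 u(y) = C1*exp(-4*exp(-y))


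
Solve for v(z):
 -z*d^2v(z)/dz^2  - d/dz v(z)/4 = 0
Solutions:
 v(z) = C1 + C2*z^(3/4)


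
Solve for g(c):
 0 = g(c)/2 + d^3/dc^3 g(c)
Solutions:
 g(c) = C3*exp(-2^(2/3)*c/2) + (C1*sin(2^(2/3)*sqrt(3)*c/4) + C2*cos(2^(2/3)*sqrt(3)*c/4))*exp(2^(2/3)*c/4)


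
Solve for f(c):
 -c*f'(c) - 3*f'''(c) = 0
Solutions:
 f(c) = C1 + Integral(C2*airyai(-3^(2/3)*c/3) + C3*airybi(-3^(2/3)*c/3), c)


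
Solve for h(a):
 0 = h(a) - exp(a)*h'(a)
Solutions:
 h(a) = C1*exp(-exp(-a))


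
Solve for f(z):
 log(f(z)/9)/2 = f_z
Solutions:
 2*Integral(1/(-log(_y) + 2*log(3)), (_y, f(z))) = C1 - z


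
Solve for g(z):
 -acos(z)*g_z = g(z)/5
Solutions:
 g(z) = C1*exp(-Integral(1/acos(z), z)/5)


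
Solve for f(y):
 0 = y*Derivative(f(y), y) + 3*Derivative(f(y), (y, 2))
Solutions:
 f(y) = C1 + C2*erf(sqrt(6)*y/6)


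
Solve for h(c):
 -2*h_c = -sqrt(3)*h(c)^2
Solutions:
 h(c) = -2/(C1 + sqrt(3)*c)


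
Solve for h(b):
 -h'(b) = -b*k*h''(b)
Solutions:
 h(b) = C1 + b^(((re(k) + 1)*re(k) + im(k)^2)/(re(k)^2 + im(k)^2))*(C2*sin(log(b)*Abs(im(k))/(re(k)^2 + im(k)^2)) + C3*cos(log(b)*im(k)/(re(k)^2 + im(k)^2)))


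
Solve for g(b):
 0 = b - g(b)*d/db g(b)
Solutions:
 g(b) = -sqrt(C1 + b^2)
 g(b) = sqrt(C1 + b^2)


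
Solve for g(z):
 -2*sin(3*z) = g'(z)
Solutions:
 g(z) = C1 + 2*cos(3*z)/3


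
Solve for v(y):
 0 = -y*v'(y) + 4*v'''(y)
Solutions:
 v(y) = C1 + Integral(C2*airyai(2^(1/3)*y/2) + C3*airybi(2^(1/3)*y/2), y)


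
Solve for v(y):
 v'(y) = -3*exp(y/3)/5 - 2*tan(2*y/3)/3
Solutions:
 v(y) = C1 - 9*exp(y/3)/5 + log(cos(2*y/3))


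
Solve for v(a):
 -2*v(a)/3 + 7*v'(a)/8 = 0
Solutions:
 v(a) = C1*exp(16*a/21)


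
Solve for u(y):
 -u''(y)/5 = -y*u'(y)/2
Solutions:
 u(y) = C1 + C2*erfi(sqrt(5)*y/2)


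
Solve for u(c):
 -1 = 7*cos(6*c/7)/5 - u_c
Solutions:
 u(c) = C1 + c + 49*sin(6*c/7)/30


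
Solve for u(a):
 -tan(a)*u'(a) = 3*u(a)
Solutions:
 u(a) = C1/sin(a)^3


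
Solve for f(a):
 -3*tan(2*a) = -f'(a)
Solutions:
 f(a) = C1 - 3*log(cos(2*a))/2


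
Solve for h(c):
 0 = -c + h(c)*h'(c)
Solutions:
 h(c) = -sqrt(C1 + c^2)
 h(c) = sqrt(C1 + c^2)


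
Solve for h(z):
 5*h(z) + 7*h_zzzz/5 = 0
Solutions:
 h(z) = (C1*sin(sqrt(10)*7^(3/4)*z/14) + C2*cos(sqrt(10)*7^(3/4)*z/14))*exp(-sqrt(10)*7^(3/4)*z/14) + (C3*sin(sqrt(10)*7^(3/4)*z/14) + C4*cos(sqrt(10)*7^(3/4)*z/14))*exp(sqrt(10)*7^(3/4)*z/14)


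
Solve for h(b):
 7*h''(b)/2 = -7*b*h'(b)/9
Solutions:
 h(b) = C1 + C2*erf(b/3)


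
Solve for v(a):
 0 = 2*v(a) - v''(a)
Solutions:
 v(a) = C1*exp(-sqrt(2)*a) + C2*exp(sqrt(2)*a)


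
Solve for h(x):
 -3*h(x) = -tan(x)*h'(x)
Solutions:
 h(x) = C1*sin(x)^3


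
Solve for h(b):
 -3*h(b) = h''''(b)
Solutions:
 h(b) = (C1*sin(sqrt(2)*3^(1/4)*b/2) + C2*cos(sqrt(2)*3^(1/4)*b/2))*exp(-sqrt(2)*3^(1/4)*b/2) + (C3*sin(sqrt(2)*3^(1/4)*b/2) + C4*cos(sqrt(2)*3^(1/4)*b/2))*exp(sqrt(2)*3^(1/4)*b/2)


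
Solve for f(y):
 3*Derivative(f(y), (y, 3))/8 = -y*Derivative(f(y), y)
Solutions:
 f(y) = C1 + Integral(C2*airyai(-2*3^(2/3)*y/3) + C3*airybi(-2*3^(2/3)*y/3), y)


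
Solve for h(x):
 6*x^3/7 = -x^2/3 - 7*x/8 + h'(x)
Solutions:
 h(x) = C1 + 3*x^4/14 + x^3/9 + 7*x^2/16


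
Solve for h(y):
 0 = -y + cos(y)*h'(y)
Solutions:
 h(y) = C1 + Integral(y/cos(y), y)


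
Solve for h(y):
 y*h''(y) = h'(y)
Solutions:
 h(y) = C1 + C2*y^2


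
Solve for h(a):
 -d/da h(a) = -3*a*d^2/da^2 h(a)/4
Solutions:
 h(a) = C1 + C2*a^(7/3)


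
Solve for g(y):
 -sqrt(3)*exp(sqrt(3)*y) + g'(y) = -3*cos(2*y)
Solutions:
 g(y) = C1 + exp(sqrt(3)*y) - 3*sin(2*y)/2


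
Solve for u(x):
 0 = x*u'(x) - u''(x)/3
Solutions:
 u(x) = C1 + C2*erfi(sqrt(6)*x/2)


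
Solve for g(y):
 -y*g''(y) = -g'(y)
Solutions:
 g(y) = C1 + C2*y^2


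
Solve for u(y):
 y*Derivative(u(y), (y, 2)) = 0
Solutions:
 u(y) = C1 + C2*y


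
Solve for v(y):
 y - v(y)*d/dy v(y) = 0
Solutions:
 v(y) = -sqrt(C1 + y^2)
 v(y) = sqrt(C1 + y^2)


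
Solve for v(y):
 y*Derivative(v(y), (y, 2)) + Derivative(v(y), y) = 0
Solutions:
 v(y) = C1 + C2*log(y)


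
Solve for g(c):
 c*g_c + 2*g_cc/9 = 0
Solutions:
 g(c) = C1 + C2*erf(3*c/2)


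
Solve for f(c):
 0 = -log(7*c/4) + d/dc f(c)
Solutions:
 f(c) = C1 + c*log(c) - c + c*log(7/4)


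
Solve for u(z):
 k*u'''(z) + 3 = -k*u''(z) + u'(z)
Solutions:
 u(z) = C1 + C2*exp(z*(-1 + sqrt(k*(k + 4))/k)/2) + C3*exp(-z*(1 + sqrt(k*(k + 4))/k)/2) + 3*z


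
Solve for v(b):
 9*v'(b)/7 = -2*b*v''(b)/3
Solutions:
 v(b) = C1 + C2/b^(13/14)


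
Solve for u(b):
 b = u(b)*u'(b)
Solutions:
 u(b) = -sqrt(C1 + b^2)
 u(b) = sqrt(C1 + b^2)


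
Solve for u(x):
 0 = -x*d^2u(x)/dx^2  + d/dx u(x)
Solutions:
 u(x) = C1 + C2*x^2


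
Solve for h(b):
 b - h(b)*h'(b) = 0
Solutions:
 h(b) = -sqrt(C1 + b^2)
 h(b) = sqrt(C1 + b^2)


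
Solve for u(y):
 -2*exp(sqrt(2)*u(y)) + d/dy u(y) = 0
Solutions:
 u(y) = sqrt(2)*(2*log(-1/(C1 + 2*y)) - log(2))/4


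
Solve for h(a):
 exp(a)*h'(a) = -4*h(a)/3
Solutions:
 h(a) = C1*exp(4*exp(-a)/3)


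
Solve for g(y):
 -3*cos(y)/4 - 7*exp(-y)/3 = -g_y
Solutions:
 g(y) = C1 + 3*sin(y)/4 - 7*exp(-y)/3


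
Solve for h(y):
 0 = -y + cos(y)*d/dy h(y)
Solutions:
 h(y) = C1 + Integral(y/cos(y), y)


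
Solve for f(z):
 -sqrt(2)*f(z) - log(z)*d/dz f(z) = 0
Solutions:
 f(z) = C1*exp(-sqrt(2)*li(z))


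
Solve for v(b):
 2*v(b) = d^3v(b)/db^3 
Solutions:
 v(b) = C3*exp(2^(1/3)*b) + (C1*sin(2^(1/3)*sqrt(3)*b/2) + C2*cos(2^(1/3)*sqrt(3)*b/2))*exp(-2^(1/3)*b/2)


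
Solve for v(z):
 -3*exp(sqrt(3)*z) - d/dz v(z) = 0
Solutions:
 v(z) = C1 - sqrt(3)*exp(sqrt(3)*z)


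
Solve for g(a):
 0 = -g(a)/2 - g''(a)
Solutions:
 g(a) = C1*sin(sqrt(2)*a/2) + C2*cos(sqrt(2)*a/2)


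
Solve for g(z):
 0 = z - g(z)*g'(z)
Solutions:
 g(z) = -sqrt(C1 + z^2)
 g(z) = sqrt(C1 + z^2)


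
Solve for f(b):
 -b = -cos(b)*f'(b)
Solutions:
 f(b) = C1 + Integral(b/cos(b), b)


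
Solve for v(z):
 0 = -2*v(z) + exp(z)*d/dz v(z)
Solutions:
 v(z) = C1*exp(-2*exp(-z))


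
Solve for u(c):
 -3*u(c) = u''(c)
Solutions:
 u(c) = C1*sin(sqrt(3)*c) + C2*cos(sqrt(3)*c)


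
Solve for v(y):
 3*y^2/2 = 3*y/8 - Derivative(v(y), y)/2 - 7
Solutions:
 v(y) = C1 - y^3 + 3*y^2/8 - 14*y


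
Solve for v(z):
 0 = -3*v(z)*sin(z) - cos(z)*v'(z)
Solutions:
 v(z) = C1*cos(z)^3


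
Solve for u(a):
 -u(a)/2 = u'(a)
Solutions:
 u(a) = C1*exp(-a/2)


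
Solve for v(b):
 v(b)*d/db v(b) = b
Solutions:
 v(b) = -sqrt(C1 + b^2)
 v(b) = sqrt(C1 + b^2)


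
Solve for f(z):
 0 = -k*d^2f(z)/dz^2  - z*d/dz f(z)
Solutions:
 f(z) = C1 + C2*sqrt(k)*erf(sqrt(2)*z*sqrt(1/k)/2)


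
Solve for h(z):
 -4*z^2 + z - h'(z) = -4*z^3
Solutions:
 h(z) = C1 + z^4 - 4*z^3/3 + z^2/2


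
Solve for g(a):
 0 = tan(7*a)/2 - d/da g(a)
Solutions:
 g(a) = C1 - log(cos(7*a))/14


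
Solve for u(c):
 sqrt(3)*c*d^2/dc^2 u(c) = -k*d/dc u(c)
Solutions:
 u(c) = C1 + c^(-sqrt(3)*re(k)/3 + 1)*(C2*sin(sqrt(3)*log(c)*Abs(im(k))/3) + C3*cos(sqrt(3)*log(c)*im(k)/3))


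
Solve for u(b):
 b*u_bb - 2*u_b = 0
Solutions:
 u(b) = C1 + C2*b^3


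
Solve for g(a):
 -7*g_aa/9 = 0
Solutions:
 g(a) = C1 + C2*a


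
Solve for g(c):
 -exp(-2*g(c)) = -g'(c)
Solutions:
 g(c) = log(-sqrt(C1 + 2*c))
 g(c) = log(C1 + 2*c)/2


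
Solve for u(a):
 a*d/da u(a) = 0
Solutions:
 u(a) = C1


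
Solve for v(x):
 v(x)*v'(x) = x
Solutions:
 v(x) = -sqrt(C1 + x^2)
 v(x) = sqrt(C1 + x^2)


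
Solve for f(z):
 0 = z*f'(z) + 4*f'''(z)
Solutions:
 f(z) = C1 + Integral(C2*airyai(-2^(1/3)*z/2) + C3*airybi(-2^(1/3)*z/2), z)


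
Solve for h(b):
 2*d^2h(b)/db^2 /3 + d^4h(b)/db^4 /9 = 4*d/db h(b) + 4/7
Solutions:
 h(b) = C1 + C2*exp(2^(1/3)*b*(-(9 + sqrt(83))^(1/3) + 2^(1/3)/(9 + sqrt(83))^(1/3))/2)*sin(2^(1/3)*sqrt(3)*b*(2^(1/3)/(9 + sqrt(83))^(1/3) + (9 + sqrt(83))^(1/3))/2) + C3*exp(2^(1/3)*b*(-(9 + sqrt(83))^(1/3) + 2^(1/3)/(9 + sqrt(83))^(1/3))/2)*cos(2^(1/3)*sqrt(3)*b*(2^(1/3)/(9 + sqrt(83))^(1/3) + (9 + sqrt(83))^(1/3))/2) + C4*exp(-2^(1/3)*b*(-(9 + sqrt(83))^(1/3) + 2^(1/3)/(9 + sqrt(83))^(1/3))) - b/7


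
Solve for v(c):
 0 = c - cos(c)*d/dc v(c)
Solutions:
 v(c) = C1 + Integral(c/cos(c), c)


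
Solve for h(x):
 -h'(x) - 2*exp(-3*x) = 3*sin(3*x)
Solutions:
 h(x) = C1 + cos(3*x) + 2*exp(-3*x)/3


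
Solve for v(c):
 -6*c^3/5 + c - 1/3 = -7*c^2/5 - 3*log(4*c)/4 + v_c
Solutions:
 v(c) = C1 - 3*c^4/10 + 7*c^3/15 + c^2/2 + 3*c*log(c)/4 - 13*c/12 + 3*c*log(2)/2


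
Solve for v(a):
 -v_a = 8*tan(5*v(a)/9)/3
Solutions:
 v(a) = -9*asin(C1*exp(-40*a/27))/5 + 9*pi/5
 v(a) = 9*asin(C1*exp(-40*a/27))/5


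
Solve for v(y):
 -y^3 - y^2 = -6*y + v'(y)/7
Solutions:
 v(y) = C1 - 7*y^4/4 - 7*y^3/3 + 21*y^2


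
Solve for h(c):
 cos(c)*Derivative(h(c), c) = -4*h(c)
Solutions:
 h(c) = C1*(sin(c)^2 - 2*sin(c) + 1)/(sin(c)^2 + 2*sin(c) + 1)


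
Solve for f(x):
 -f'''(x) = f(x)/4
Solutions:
 f(x) = C3*exp(-2^(1/3)*x/2) + (C1*sin(2^(1/3)*sqrt(3)*x/4) + C2*cos(2^(1/3)*sqrt(3)*x/4))*exp(2^(1/3)*x/4)


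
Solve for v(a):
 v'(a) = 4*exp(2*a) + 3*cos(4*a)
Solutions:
 v(a) = C1 + 2*exp(2*a) + 3*sin(4*a)/4


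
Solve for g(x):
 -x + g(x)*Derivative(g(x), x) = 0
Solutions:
 g(x) = -sqrt(C1 + x^2)
 g(x) = sqrt(C1 + x^2)


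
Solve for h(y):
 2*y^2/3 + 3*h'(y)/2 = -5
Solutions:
 h(y) = C1 - 4*y^3/27 - 10*y/3


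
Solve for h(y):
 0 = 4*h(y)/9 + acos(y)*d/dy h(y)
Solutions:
 h(y) = C1*exp(-4*Integral(1/acos(y), y)/9)


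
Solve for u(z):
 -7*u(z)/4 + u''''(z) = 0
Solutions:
 u(z) = C1*exp(-sqrt(2)*7^(1/4)*z/2) + C2*exp(sqrt(2)*7^(1/4)*z/2) + C3*sin(sqrt(2)*7^(1/4)*z/2) + C4*cos(sqrt(2)*7^(1/4)*z/2)


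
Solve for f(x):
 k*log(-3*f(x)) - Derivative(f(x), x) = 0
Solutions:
 Integral(1/(log(-_y) + log(3)), (_y, f(x))) = C1 + k*x


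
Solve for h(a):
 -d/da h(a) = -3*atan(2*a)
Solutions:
 h(a) = C1 + 3*a*atan(2*a) - 3*log(4*a^2 + 1)/4


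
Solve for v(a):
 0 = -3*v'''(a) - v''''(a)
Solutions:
 v(a) = C1 + C2*a + C3*a^2 + C4*exp(-3*a)


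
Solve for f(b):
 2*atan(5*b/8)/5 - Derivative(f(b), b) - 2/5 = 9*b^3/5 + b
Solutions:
 f(b) = C1 - 9*b^4/20 - b^2/2 + 2*b*atan(5*b/8)/5 - 2*b/5 - 8*log(25*b^2 + 64)/25


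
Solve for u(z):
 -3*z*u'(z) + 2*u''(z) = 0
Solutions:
 u(z) = C1 + C2*erfi(sqrt(3)*z/2)


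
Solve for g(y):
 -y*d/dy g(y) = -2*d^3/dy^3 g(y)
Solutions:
 g(y) = C1 + Integral(C2*airyai(2^(2/3)*y/2) + C3*airybi(2^(2/3)*y/2), y)


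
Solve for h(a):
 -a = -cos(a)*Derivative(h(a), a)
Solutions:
 h(a) = C1 + Integral(a/cos(a), a)


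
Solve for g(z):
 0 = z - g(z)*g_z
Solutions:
 g(z) = -sqrt(C1 + z^2)
 g(z) = sqrt(C1 + z^2)


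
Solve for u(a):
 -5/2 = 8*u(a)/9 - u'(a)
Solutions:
 u(a) = C1*exp(8*a/9) - 45/16


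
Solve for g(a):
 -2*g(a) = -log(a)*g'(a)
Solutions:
 g(a) = C1*exp(2*li(a))


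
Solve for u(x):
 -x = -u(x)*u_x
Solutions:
 u(x) = -sqrt(C1 + x^2)
 u(x) = sqrt(C1 + x^2)


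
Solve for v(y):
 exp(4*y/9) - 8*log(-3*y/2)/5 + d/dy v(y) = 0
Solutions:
 v(y) = C1 + 8*y*log(-y)/5 + 8*y*(-1 - log(2) + log(3))/5 - 9*exp(4*y/9)/4


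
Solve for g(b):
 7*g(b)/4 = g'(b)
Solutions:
 g(b) = C1*exp(7*b/4)


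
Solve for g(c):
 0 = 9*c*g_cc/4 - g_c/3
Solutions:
 g(c) = C1 + C2*c^(31/27)


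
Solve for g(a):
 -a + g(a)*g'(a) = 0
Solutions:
 g(a) = -sqrt(C1 + a^2)
 g(a) = sqrt(C1 + a^2)


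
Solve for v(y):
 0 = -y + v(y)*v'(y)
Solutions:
 v(y) = -sqrt(C1 + y^2)
 v(y) = sqrt(C1 + y^2)


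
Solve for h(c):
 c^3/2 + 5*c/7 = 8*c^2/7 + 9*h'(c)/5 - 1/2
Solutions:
 h(c) = C1 + 5*c^4/72 - 40*c^3/189 + 25*c^2/126 + 5*c/18


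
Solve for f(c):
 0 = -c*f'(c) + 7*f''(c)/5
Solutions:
 f(c) = C1 + C2*erfi(sqrt(70)*c/14)


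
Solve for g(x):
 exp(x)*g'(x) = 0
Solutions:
 g(x) = C1


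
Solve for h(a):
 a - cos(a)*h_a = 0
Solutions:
 h(a) = C1 + Integral(a/cos(a), a)


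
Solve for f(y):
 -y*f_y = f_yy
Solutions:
 f(y) = C1 + C2*erf(sqrt(2)*y/2)


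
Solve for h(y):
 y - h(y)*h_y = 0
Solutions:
 h(y) = -sqrt(C1 + y^2)
 h(y) = sqrt(C1 + y^2)


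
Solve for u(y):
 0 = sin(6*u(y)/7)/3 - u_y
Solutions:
 -y/3 + 7*log(cos(6*u(y)/7) - 1)/12 - 7*log(cos(6*u(y)/7) + 1)/12 = C1


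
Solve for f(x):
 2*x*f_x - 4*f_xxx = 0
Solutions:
 f(x) = C1 + Integral(C2*airyai(2^(2/3)*x/2) + C3*airybi(2^(2/3)*x/2), x)


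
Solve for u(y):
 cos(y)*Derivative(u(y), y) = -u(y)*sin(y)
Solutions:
 u(y) = C1*cos(y)


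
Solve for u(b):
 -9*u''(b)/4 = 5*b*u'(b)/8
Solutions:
 u(b) = C1 + C2*erf(sqrt(5)*b/6)


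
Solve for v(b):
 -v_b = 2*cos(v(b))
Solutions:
 v(b) = pi - asin((C1 + exp(4*b))/(C1 - exp(4*b)))
 v(b) = asin((C1 + exp(4*b))/(C1 - exp(4*b)))


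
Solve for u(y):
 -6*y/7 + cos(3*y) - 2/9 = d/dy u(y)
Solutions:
 u(y) = C1 - 3*y^2/7 - 2*y/9 + sin(3*y)/3


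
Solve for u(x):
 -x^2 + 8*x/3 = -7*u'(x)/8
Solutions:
 u(x) = C1 + 8*x^3/21 - 32*x^2/21


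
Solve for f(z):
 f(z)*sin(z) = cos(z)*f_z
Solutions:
 f(z) = C1/cos(z)


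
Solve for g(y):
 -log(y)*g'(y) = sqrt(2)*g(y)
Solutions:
 g(y) = C1*exp(-sqrt(2)*li(y))


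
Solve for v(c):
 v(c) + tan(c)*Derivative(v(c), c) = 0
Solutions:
 v(c) = C1/sin(c)


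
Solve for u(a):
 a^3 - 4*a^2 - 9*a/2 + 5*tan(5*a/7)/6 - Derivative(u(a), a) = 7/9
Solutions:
 u(a) = C1 + a^4/4 - 4*a^3/3 - 9*a^2/4 - 7*a/9 - 7*log(cos(5*a/7))/6


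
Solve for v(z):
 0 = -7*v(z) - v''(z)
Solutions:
 v(z) = C1*sin(sqrt(7)*z) + C2*cos(sqrt(7)*z)


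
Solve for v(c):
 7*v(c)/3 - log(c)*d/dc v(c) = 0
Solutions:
 v(c) = C1*exp(7*li(c)/3)


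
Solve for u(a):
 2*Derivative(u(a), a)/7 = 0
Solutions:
 u(a) = C1


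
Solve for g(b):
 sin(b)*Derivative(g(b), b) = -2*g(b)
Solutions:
 g(b) = C1*(cos(b) + 1)/(cos(b) - 1)


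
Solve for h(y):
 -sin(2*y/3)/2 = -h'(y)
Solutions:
 h(y) = C1 - 3*cos(2*y/3)/4


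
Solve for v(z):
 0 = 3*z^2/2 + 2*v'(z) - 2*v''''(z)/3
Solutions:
 v(z) = C1 + C4*exp(3^(1/3)*z) - z^3/4 + (C2*sin(3^(5/6)*z/2) + C3*cos(3^(5/6)*z/2))*exp(-3^(1/3)*z/2)


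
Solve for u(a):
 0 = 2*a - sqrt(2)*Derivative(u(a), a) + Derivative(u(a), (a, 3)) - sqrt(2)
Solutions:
 u(a) = C1 + C2*exp(-2^(1/4)*a) + C3*exp(2^(1/4)*a) + sqrt(2)*a^2/2 - a


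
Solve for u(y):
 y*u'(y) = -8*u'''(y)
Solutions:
 u(y) = C1 + Integral(C2*airyai(-y/2) + C3*airybi(-y/2), y)


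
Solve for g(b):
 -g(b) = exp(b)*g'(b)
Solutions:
 g(b) = C1*exp(exp(-b))


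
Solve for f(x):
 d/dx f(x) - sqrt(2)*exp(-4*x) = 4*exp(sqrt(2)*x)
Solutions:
 f(x) = C1 + 2*sqrt(2)*exp(sqrt(2)*x) - sqrt(2)*exp(-4*x)/4


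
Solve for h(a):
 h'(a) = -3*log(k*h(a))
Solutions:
 li(k*h(a))/k = C1 - 3*a


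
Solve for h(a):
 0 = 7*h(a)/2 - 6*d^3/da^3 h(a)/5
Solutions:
 h(a) = C3*exp(630^(1/3)*a/6) + (C1*sin(3^(1/6)*70^(1/3)*a/4) + C2*cos(3^(1/6)*70^(1/3)*a/4))*exp(-630^(1/3)*a/12)


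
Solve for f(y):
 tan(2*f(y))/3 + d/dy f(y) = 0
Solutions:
 f(y) = -asin(C1*exp(-2*y/3))/2 + pi/2
 f(y) = asin(C1*exp(-2*y/3))/2


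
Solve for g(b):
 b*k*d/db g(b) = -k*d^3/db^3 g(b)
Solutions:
 g(b) = C1 + Integral(C2*airyai(-b) + C3*airybi(-b), b)


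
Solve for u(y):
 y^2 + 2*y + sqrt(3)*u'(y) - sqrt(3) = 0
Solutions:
 u(y) = C1 - sqrt(3)*y^3/9 - sqrt(3)*y^2/3 + y


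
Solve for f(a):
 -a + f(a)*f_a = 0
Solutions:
 f(a) = -sqrt(C1 + a^2)
 f(a) = sqrt(C1 + a^2)


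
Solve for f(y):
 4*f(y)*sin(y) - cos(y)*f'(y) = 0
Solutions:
 f(y) = C1/cos(y)^4


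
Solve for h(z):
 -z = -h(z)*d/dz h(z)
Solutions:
 h(z) = -sqrt(C1 + z^2)
 h(z) = sqrt(C1 + z^2)


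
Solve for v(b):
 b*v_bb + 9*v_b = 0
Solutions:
 v(b) = C1 + C2/b^8


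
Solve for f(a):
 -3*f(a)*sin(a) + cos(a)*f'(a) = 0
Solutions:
 f(a) = C1/cos(a)^3


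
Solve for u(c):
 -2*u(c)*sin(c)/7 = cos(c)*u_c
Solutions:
 u(c) = C1*cos(c)^(2/7)


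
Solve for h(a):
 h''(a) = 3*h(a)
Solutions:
 h(a) = C1*exp(-sqrt(3)*a) + C2*exp(sqrt(3)*a)


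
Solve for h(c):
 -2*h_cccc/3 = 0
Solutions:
 h(c) = C1 + C2*c + C3*c^2 + C4*c^3


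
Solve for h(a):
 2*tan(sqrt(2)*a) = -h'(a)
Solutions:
 h(a) = C1 + sqrt(2)*log(cos(sqrt(2)*a))


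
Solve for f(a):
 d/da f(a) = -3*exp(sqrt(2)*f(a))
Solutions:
 f(a) = sqrt(2)*(2*log(1/(C1 + 3*a)) - log(2))/4


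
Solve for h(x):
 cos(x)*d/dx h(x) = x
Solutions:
 h(x) = C1 + Integral(x/cos(x), x)


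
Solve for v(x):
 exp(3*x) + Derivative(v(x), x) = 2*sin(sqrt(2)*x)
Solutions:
 v(x) = C1 - exp(3*x)/3 - sqrt(2)*cos(sqrt(2)*x)


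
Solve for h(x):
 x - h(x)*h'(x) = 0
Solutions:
 h(x) = -sqrt(C1 + x^2)
 h(x) = sqrt(C1 + x^2)


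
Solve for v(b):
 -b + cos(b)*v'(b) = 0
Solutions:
 v(b) = C1 + Integral(b/cos(b), b)


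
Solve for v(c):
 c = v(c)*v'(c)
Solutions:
 v(c) = -sqrt(C1 + c^2)
 v(c) = sqrt(C1 + c^2)


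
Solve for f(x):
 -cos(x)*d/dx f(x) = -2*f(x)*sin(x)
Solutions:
 f(x) = C1/cos(x)^2


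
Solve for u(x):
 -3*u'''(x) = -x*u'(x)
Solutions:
 u(x) = C1 + Integral(C2*airyai(3^(2/3)*x/3) + C3*airybi(3^(2/3)*x/3), x)


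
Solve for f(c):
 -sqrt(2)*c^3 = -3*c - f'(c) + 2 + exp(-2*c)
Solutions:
 f(c) = C1 + sqrt(2)*c^4/4 - 3*c^2/2 + 2*c - exp(-2*c)/2


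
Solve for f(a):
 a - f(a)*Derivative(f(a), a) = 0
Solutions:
 f(a) = -sqrt(C1 + a^2)
 f(a) = sqrt(C1 + a^2)


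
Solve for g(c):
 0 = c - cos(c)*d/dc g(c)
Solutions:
 g(c) = C1 + Integral(c/cos(c), c)


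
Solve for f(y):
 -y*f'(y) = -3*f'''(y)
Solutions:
 f(y) = C1 + Integral(C2*airyai(3^(2/3)*y/3) + C3*airybi(3^(2/3)*y/3), y)


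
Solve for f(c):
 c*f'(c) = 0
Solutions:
 f(c) = C1


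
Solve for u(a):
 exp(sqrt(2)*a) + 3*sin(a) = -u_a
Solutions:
 u(a) = C1 - sqrt(2)*exp(sqrt(2)*a)/2 + 3*cos(a)


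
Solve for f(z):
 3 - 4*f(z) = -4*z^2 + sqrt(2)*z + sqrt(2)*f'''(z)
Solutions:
 f(z) = C3*exp(-sqrt(2)*z) + z^2 - sqrt(2)*z/4 + (C1*sin(sqrt(6)*z/2) + C2*cos(sqrt(6)*z/2))*exp(sqrt(2)*z/2) + 3/4


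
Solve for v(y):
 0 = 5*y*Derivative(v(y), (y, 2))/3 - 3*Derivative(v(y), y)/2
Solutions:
 v(y) = C1 + C2*y^(19/10)


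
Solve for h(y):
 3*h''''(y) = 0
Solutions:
 h(y) = C1 + C2*y + C3*y^2 + C4*y^3


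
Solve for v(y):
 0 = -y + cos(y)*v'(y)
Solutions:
 v(y) = C1 + Integral(y/cos(y), y)


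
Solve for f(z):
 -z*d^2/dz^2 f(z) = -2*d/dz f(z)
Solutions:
 f(z) = C1 + C2*z^3


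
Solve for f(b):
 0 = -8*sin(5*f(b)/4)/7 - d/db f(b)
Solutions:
 8*b/7 + 2*log(cos(5*f(b)/4) - 1)/5 - 2*log(cos(5*f(b)/4) + 1)/5 = C1


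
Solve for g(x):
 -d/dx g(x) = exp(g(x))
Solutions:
 g(x) = log(1/(C1 + x))


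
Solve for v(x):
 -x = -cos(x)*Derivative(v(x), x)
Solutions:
 v(x) = C1 + Integral(x/cos(x), x)


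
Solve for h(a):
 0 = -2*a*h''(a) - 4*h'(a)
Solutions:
 h(a) = C1 + C2/a


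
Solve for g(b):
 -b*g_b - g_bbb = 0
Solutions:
 g(b) = C1 + Integral(C2*airyai(-b) + C3*airybi(-b), b)


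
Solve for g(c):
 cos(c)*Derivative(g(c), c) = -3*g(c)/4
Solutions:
 g(c) = C1*(sin(c) - 1)^(3/8)/(sin(c) + 1)^(3/8)


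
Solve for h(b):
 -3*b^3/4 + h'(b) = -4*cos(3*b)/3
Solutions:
 h(b) = C1 + 3*b^4/16 - 4*sin(3*b)/9


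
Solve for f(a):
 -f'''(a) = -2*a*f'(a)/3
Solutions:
 f(a) = C1 + Integral(C2*airyai(2^(1/3)*3^(2/3)*a/3) + C3*airybi(2^(1/3)*3^(2/3)*a/3), a)


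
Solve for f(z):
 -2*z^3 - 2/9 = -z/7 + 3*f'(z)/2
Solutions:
 f(z) = C1 - z^4/3 + z^2/21 - 4*z/27


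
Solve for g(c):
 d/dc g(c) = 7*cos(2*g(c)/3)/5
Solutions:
 -7*c/5 - 3*log(sin(2*g(c)/3) - 1)/4 + 3*log(sin(2*g(c)/3) + 1)/4 = C1


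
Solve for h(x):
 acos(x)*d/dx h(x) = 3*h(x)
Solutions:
 h(x) = C1*exp(3*Integral(1/acos(x), x))


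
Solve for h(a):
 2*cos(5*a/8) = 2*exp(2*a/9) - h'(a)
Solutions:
 h(a) = C1 + 9*exp(2*a/9) - 16*sin(5*a/8)/5


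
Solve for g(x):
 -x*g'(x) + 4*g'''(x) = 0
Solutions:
 g(x) = C1 + Integral(C2*airyai(2^(1/3)*x/2) + C3*airybi(2^(1/3)*x/2), x)


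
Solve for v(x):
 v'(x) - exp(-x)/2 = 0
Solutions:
 v(x) = C1 - exp(-x)/2


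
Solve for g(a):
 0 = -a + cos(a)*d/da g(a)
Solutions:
 g(a) = C1 + Integral(a/cos(a), a)


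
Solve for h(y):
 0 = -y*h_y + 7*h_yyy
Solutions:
 h(y) = C1 + Integral(C2*airyai(7^(2/3)*y/7) + C3*airybi(7^(2/3)*y/7), y)


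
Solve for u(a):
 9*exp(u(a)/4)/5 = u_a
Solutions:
 u(a) = 4*log(-1/(C1 + 9*a)) + 4*log(20)


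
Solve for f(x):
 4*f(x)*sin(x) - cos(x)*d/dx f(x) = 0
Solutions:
 f(x) = C1/cos(x)^4


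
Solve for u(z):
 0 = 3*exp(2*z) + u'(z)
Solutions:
 u(z) = C1 - 3*exp(2*z)/2


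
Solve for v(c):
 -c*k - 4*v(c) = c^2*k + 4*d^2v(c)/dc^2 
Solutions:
 v(c) = C1*sin(c) + C2*cos(c) - c^2*k/4 - c*k/4 + k/2


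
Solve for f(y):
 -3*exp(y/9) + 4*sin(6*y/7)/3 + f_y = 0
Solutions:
 f(y) = C1 + 27*exp(y/9) + 14*cos(6*y/7)/9


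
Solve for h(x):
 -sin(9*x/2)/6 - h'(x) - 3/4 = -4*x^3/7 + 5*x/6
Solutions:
 h(x) = C1 + x^4/7 - 5*x^2/12 - 3*x/4 + cos(9*x/2)/27


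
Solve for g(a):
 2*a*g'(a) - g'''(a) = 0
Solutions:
 g(a) = C1 + Integral(C2*airyai(2^(1/3)*a) + C3*airybi(2^(1/3)*a), a)


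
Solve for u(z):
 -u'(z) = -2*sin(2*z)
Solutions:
 u(z) = C1 - cos(2*z)


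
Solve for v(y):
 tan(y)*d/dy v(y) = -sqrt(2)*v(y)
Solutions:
 v(y) = C1/sin(y)^(sqrt(2))


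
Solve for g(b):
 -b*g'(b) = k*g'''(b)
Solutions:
 g(b) = C1 + Integral(C2*airyai(b*(-1/k)^(1/3)) + C3*airybi(b*(-1/k)^(1/3)), b)


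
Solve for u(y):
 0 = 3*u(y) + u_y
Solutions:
 u(y) = C1*exp(-3*y)


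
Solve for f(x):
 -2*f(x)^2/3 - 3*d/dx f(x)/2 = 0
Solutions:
 f(x) = 9/(C1 + 4*x)


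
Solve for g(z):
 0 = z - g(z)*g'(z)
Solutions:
 g(z) = -sqrt(C1 + z^2)
 g(z) = sqrt(C1 + z^2)


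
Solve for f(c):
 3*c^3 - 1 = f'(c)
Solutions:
 f(c) = C1 + 3*c^4/4 - c


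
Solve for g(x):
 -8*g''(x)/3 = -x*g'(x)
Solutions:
 g(x) = C1 + C2*erfi(sqrt(3)*x/4)


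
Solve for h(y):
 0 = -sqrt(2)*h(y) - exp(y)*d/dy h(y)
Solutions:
 h(y) = C1*exp(sqrt(2)*exp(-y))


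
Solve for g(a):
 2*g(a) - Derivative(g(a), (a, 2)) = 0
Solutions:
 g(a) = C1*exp(-sqrt(2)*a) + C2*exp(sqrt(2)*a)


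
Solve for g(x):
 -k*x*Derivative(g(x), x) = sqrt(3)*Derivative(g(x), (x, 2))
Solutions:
 g(x) = Piecewise((-sqrt(2)*3^(1/4)*sqrt(pi)*C1*erf(sqrt(2)*3^(3/4)*sqrt(k)*x/6)/(2*sqrt(k)) - C2, (k > 0) | (k < 0)), (-C1*x - C2, True))


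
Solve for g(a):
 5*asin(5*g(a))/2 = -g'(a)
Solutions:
 Integral(1/asin(5*_y), (_y, g(a))) = C1 - 5*a/2


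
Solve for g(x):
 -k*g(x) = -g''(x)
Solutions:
 g(x) = C1*exp(-sqrt(k)*x) + C2*exp(sqrt(k)*x)


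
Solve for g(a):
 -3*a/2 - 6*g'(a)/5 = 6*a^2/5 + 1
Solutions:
 g(a) = C1 - a^3/3 - 5*a^2/8 - 5*a/6


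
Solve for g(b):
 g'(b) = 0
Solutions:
 g(b) = C1


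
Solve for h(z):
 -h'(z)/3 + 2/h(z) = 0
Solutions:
 h(z) = -sqrt(C1 + 12*z)
 h(z) = sqrt(C1 + 12*z)


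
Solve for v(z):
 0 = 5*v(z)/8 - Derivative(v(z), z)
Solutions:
 v(z) = C1*exp(5*z/8)


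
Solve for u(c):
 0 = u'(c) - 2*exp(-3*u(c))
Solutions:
 u(c) = log(C1 + 6*c)/3
 u(c) = log((-3^(1/3) - 3^(5/6)*I)*(C1 + 2*c)^(1/3)/2)
 u(c) = log((-3^(1/3) + 3^(5/6)*I)*(C1 + 2*c)^(1/3)/2)


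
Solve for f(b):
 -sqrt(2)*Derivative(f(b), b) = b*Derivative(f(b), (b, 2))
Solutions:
 f(b) = C1 + C2*b^(1 - sqrt(2))


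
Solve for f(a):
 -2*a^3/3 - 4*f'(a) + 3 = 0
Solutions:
 f(a) = C1 - a^4/24 + 3*a/4


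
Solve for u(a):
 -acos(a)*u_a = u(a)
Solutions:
 u(a) = C1*exp(-Integral(1/acos(a), a))


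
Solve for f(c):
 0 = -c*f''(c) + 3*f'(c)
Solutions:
 f(c) = C1 + C2*c^4


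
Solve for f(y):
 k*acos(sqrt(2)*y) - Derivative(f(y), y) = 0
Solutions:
 f(y) = C1 + k*(y*acos(sqrt(2)*y) - sqrt(2)*sqrt(1 - 2*y^2)/2)


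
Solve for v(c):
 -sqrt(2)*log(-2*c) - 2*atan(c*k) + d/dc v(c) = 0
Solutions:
 v(c) = C1 + sqrt(2)*c*(log(-c) - 1) + sqrt(2)*c*log(2) + 2*Piecewise((c*atan(c*k) - log(c^2*k^2 + 1)/(2*k), Ne(k, 0)), (0, True))


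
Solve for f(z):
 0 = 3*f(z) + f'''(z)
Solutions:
 f(z) = C3*exp(-3^(1/3)*z) + (C1*sin(3^(5/6)*z/2) + C2*cos(3^(5/6)*z/2))*exp(3^(1/3)*z/2)


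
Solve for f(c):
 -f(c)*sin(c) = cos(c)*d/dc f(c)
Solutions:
 f(c) = C1*cos(c)


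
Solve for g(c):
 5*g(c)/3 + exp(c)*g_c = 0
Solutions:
 g(c) = C1*exp(5*exp(-c)/3)


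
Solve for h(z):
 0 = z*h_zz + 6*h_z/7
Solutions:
 h(z) = C1 + C2*z^(1/7)


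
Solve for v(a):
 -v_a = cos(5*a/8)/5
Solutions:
 v(a) = C1 - 8*sin(5*a/8)/25


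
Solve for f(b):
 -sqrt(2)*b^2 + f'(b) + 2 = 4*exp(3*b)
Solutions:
 f(b) = C1 + sqrt(2)*b^3/3 - 2*b + 4*exp(3*b)/3


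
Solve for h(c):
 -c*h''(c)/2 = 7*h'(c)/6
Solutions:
 h(c) = C1 + C2/c^(4/3)


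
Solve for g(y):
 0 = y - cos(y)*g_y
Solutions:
 g(y) = C1 + Integral(y/cos(y), y)


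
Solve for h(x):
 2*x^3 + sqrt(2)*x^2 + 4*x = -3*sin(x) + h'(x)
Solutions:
 h(x) = C1 + x^4/2 + sqrt(2)*x^3/3 + 2*x^2 - 3*cos(x)


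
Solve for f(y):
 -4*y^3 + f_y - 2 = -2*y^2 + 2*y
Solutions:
 f(y) = C1 + y^4 - 2*y^3/3 + y^2 + 2*y


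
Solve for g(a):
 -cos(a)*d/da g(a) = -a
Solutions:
 g(a) = C1 + Integral(a/cos(a), a)


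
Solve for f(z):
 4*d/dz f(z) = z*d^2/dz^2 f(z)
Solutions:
 f(z) = C1 + C2*z^5


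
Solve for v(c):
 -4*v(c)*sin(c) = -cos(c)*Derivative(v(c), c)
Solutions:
 v(c) = C1/cos(c)^4


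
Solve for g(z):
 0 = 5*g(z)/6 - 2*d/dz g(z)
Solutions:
 g(z) = C1*exp(5*z/12)


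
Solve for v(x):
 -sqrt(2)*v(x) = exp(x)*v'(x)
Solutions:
 v(x) = C1*exp(sqrt(2)*exp(-x))


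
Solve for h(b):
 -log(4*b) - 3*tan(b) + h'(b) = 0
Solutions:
 h(b) = C1 + b*log(b) - b + 2*b*log(2) - 3*log(cos(b))


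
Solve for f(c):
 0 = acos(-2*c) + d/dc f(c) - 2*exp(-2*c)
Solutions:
 f(c) = C1 - c*acos(-2*c) - sqrt(1 - 4*c^2)/2 - exp(-2*c)


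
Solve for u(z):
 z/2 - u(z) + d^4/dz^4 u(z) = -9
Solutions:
 u(z) = C1*exp(-z) + C2*exp(z) + C3*sin(z) + C4*cos(z) + z/2 + 9


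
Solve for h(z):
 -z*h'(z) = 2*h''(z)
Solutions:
 h(z) = C1 + C2*erf(z/2)


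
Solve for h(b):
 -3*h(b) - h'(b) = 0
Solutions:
 h(b) = C1*exp(-3*b)


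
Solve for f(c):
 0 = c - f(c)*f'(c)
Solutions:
 f(c) = -sqrt(C1 + c^2)
 f(c) = sqrt(C1 + c^2)


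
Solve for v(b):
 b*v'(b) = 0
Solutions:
 v(b) = C1


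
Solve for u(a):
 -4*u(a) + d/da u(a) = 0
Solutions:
 u(a) = C1*exp(4*a)


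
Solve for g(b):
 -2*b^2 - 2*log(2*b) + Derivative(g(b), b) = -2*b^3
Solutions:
 g(b) = C1 - b^4/2 + 2*b^3/3 + 2*b*log(b) - 2*b + b*log(4)


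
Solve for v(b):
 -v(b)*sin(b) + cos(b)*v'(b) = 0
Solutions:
 v(b) = C1/cos(b)


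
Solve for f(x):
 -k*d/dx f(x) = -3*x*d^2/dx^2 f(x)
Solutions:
 f(x) = C1 + x^(re(k)/3 + 1)*(C2*sin(log(x)*Abs(im(k))/3) + C3*cos(log(x)*im(k)/3))


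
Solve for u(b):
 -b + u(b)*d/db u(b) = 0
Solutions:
 u(b) = -sqrt(C1 + b^2)
 u(b) = sqrt(C1 + b^2)


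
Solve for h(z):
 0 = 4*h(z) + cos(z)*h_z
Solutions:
 h(z) = C1*(sin(z)^2 - 2*sin(z) + 1)/(sin(z)^2 + 2*sin(z) + 1)


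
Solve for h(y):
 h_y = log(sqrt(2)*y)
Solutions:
 h(y) = C1 + y*log(y) - y + y*log(2)/2


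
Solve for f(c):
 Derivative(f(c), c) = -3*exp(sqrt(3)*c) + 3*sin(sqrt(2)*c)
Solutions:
 f(c) = C1 - sqrt(3)*exp(sqrt(3)*c) - 3*sqrt(2)*cos(sqrt(2)*c)/2


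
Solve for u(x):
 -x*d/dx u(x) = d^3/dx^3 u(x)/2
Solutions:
 u(x) = C1 + Integral(C2*airyai(-2^(1/3)*x) + C3*airybi(-2^(1/3)*x), x)
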